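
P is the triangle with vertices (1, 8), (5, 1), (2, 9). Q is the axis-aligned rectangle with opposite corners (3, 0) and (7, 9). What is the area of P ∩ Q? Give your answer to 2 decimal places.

The intersection is the polygon with vertices (5,1), (3,4.5), (3,6.333).
By the shoelace formula its area is 1.83.

1.83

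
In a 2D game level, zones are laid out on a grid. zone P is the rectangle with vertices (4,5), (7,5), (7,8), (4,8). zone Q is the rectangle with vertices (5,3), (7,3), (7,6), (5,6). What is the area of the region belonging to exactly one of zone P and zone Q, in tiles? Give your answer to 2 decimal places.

11.00

|zone P∩zone Q|: x∈[5,7], y∈[5,6] → 2·1 = 2.
|zone P △ zone Q| = |zone P| + |zone Q| − 2·|zone P∩zone Q| = 9 + 6 − 4 = 11.00.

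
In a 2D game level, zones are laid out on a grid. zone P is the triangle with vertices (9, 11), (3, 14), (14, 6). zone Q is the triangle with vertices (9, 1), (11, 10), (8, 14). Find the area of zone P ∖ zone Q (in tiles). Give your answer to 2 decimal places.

|zone P| = 7.5, |zone P∩zone Q| = 2.9178.
|zone P ∖ zone Q| = |zone P| − |zone P∩zone Q| = 7.5 − 2.9178 = 4.58.

4.58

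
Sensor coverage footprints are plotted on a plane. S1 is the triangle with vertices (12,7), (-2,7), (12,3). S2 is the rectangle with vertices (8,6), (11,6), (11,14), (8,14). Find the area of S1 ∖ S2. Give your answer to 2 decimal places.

|S1| = 28, |S1∩S2| = 3.
|S1 ∖ S2| = |S1| − |S1∩S2| = 28 − 3 = 25.00.

25.00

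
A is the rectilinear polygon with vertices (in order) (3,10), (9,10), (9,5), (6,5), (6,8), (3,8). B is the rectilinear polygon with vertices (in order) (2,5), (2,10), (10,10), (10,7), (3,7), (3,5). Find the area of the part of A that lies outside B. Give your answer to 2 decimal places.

|A| = 21, |A∩B| = 15.
|A ∖ B| = |A| − |A∩B| = 21 − 15 = 6.00.

6.00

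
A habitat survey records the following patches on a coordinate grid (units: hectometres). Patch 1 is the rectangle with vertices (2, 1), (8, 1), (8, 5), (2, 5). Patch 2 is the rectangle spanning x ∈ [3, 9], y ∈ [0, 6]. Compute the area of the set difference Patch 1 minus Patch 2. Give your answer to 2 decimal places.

|Patch 1∩Patch 2|: x∈[3,8], y∈[1,5] → 5·4 = 20.
|Patch 1| = 24.
|Patch 1 ∖ Patch 2| = |Patch 1| − |Patch 1∩Patch 2| = 24 − 20 = 4.00.

4.00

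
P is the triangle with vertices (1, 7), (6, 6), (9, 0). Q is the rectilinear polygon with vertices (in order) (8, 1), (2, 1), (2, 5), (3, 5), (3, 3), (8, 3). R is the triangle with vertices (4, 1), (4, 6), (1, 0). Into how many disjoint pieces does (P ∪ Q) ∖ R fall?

(P ∪ Q) ∖ R splits into 2 disjoint pieces (area 18.7193, area 2).

2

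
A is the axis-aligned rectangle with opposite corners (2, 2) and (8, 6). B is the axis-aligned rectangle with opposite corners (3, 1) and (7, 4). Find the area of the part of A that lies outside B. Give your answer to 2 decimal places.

|A∩B|: x∈[3,7], y∈[2,4] → 4·2 = 8.
|A| = 24.
|A ∖ B| = |A| − |A∩B| = 24 − 8 = 16.00.

16.00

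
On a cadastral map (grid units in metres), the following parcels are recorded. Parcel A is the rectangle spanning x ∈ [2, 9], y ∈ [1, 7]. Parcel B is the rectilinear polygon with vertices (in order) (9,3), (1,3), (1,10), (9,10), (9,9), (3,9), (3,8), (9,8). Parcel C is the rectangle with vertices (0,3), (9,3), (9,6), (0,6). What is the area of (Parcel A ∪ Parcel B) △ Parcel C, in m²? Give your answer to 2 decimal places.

|Parcel A ∪ Parcel B| = 64.
|(Parcel A ∪ Parcel B) ∩ Parcel C| = 24.
|(Parcel A ∪ Parcel B) △ Parcel C| = 64 + 27 − 48 = 43.00.

43.00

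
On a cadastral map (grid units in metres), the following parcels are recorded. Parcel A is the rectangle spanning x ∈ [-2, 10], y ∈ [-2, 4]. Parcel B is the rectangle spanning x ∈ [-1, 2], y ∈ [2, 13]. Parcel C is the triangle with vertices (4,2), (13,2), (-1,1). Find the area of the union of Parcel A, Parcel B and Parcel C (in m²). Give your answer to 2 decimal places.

99.32

By inclusion–exclusion:
Individual areas: |Parcel A| = 72, |Parcel B| = 33, |Parcel C| = 4.5.
|Parcel A∩Parcel B|: x∈[-1,2], y∈[2,4] → 3·2 = 6.
|Parcel A∩Parcel C| = 4.1786.
|Parcel B∩Parcel C| = 0.
|Parcel A∩Parcel B∩Parcel C| = 0.
|Parcel A ∪ Parcel B ∪ Parcel C| = 109.5 − 10.1786 + 0 = 99.32.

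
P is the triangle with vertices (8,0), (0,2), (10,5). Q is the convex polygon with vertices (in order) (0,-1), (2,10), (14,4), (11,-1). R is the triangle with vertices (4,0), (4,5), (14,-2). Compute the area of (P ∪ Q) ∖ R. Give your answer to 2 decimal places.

|P ∪ Q| = 99.5828.
|(P ∪ Q) ∩ R| = 22.6056.
|(P ∪ Q) ∖ R| = 99.5828 − 22.6056 = 76.98.

76.98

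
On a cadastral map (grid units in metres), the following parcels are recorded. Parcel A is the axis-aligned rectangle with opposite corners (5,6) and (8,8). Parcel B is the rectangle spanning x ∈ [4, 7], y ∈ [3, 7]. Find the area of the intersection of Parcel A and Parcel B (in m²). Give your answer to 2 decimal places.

2.00

|Parcel A∩Parcel B|: x∈[5,7], y∈[6,7] → 2·1 = 2.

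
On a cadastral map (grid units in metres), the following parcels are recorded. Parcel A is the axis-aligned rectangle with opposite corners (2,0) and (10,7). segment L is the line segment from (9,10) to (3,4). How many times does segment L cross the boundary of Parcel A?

The segment meets the boundary at (6,7).

1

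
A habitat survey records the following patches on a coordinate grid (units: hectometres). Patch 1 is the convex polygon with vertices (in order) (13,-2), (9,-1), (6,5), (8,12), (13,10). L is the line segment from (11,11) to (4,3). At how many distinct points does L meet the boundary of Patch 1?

The segment meets the boundary at (6.121,5.424), (10.87,10.852).

2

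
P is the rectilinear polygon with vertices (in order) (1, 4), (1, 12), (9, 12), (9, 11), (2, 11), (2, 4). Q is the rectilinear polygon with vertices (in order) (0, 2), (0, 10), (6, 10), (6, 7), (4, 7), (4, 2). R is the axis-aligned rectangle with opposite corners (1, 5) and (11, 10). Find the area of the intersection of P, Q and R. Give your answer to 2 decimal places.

The intersection is the polygon with vertices (2,10), (2,5), (1,5), (1,10).
By the shoelace formula its area is 5.00.

5.00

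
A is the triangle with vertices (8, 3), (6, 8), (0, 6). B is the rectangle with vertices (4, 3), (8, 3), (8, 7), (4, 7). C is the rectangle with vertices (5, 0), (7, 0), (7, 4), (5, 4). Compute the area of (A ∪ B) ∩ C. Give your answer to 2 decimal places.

2.00

The region (A ∪ B) ∩ C is the polygon with vertices (5,3), (5,4), (7,4), (7,3).
By the shoelace formula its area is 2.00.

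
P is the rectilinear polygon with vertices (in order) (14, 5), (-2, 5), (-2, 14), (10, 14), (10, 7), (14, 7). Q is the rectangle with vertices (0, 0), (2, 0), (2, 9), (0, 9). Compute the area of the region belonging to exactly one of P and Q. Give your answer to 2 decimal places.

118.00

|P| = 116, |Q| = 18, |P∩Q| = 8.
|P △ Q| = |P| + |Q| − 2·|P∩Q| = 116 + 18 − 16 = 118.00.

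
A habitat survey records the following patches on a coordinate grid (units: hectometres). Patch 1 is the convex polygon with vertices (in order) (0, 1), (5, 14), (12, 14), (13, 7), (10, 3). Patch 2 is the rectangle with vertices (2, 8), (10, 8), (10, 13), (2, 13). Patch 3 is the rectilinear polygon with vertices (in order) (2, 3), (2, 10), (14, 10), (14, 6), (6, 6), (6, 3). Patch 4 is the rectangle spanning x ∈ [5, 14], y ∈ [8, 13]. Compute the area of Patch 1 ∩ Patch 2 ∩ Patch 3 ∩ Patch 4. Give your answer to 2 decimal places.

The intersection is the polygon with vertices (5,8), (5,10), (10,10), (10,8).
By the shoelace formula its area is 10.00.

10.00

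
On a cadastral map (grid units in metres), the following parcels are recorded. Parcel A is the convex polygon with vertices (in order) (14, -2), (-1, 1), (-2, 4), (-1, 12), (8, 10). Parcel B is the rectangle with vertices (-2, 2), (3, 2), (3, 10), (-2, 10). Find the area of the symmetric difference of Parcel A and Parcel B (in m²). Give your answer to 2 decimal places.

|Parcel A| = 136, |Parcel B| = 40, |Parcel A∩Parcel B| = 37.0833.
|Parcel A △ Parcel B| = |Parcel A| + |Parcel B| − 2·|Parcel A∩Parcel B| = 136 + 40 − 74.1667 = 101.83.

101.83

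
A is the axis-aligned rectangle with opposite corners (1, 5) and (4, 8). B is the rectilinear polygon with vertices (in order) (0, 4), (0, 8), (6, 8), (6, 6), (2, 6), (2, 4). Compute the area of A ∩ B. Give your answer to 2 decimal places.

7.00

The intersection is the polygon with vertices (4,6), (2,6), (2,5), (1,5), (1,8), (4,8).
By the shoelace formula its area is 7.00.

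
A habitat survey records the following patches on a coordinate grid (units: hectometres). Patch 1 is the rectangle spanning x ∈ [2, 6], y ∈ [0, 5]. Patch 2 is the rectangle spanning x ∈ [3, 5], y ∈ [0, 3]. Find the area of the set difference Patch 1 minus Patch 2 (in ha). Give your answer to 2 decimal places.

|Patch 1∩Patch 2|: x∈[3,5], y∈[0,3] → 2·3 = 6.
|Patch 1| = 20.
|Patch 1 ∖ Patch 2| = |Patch 1| − |Patch 1∩Patch 2| = 20 − 6 = 14.00.

14.00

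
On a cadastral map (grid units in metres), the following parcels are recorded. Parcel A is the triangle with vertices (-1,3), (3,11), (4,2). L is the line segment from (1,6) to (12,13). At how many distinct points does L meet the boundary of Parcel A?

The segment meets the boundary at (3.387,7.519).

1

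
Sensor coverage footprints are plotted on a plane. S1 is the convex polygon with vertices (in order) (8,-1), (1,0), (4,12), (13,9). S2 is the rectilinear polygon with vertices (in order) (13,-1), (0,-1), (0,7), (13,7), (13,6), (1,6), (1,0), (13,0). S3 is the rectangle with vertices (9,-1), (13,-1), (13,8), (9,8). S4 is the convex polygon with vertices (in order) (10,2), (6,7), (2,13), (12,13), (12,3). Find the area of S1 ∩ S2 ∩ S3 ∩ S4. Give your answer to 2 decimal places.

2.75

The intersection is the polygon with vertices (11.5,6), (9,6), (9,7), (12,7).
By the shoelace formula its area is 2.75.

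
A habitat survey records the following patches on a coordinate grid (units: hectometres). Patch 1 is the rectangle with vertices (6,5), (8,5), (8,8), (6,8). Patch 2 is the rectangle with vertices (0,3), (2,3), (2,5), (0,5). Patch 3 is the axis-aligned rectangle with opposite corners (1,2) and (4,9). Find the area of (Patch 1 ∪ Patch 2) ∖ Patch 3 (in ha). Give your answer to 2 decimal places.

8.00

|Patch 1 ∪ Patch 2| = 10.
|(Patch 1 ∪ Patch 2) ∩ Patch 3| = 2.
|(Patch 1 ∪ Patch 2) ∖ Patch 3| = 10 − 2 = 8.00.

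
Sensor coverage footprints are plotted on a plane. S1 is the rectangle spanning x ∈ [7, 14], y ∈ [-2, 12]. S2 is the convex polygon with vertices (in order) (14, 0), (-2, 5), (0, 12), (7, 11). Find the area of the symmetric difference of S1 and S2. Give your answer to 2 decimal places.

|S1| = 98, |S2| = 96, |S1∩S2| = 30.8438.
|S1 △ S2| = |S1| + |S2| − 2·|S1∩S2| = 98 + 96 − 61.6875 = 132.31.

132.31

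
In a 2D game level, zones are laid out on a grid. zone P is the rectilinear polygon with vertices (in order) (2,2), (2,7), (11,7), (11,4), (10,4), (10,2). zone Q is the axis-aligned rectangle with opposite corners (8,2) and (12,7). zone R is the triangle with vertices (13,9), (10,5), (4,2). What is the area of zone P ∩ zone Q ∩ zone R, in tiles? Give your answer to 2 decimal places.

4.04

The intersection is the polygon with vertices (11,6.333), (10,5), (8,4), (8,5.111), (10.429,7), (11,7).
By the shoelace formula its area is 4.04.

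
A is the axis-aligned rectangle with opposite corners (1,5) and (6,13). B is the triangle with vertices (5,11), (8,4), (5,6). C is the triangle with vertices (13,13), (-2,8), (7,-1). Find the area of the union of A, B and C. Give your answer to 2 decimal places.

105.83

By inclusion–exclusion:
Individual areas: |A| = 40, |B| = 7.5, |C| = 90.
|A∩B| = 4.1667.
|A∩C| = 24.1667.
|B∩C| = 7.4167.
|A∩B∩C| = 4.0833.
|A ∪ B ∪ C| = 137.5 − 35.75 + 4.0833 = 105.83.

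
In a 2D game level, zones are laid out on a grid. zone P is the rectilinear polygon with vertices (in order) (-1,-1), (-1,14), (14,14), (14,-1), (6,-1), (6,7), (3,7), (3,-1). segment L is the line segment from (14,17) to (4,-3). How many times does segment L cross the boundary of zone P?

The segment meets the boundary at (6,1), (12.5,14).

2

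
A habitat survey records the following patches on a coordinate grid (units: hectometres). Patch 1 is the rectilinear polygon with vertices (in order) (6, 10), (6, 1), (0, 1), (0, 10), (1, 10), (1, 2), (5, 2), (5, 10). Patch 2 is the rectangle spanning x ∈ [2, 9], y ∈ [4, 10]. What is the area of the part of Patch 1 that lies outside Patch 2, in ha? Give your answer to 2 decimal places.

|Patch 1| = 22, |Patch 1∩Patch 2| = 6.
|Patch 1 ∖ Patch 2| = |Patch 1| − |Patch 1∩Patch 2| = 22 − 6 = 16.00.

16.00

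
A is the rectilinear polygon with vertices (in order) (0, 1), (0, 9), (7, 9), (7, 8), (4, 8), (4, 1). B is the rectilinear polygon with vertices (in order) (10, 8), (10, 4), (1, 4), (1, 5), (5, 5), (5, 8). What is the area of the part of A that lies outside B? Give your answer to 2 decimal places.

|A| = 35, |A∩B| = 3.
|A ∖ B| = |A| − |A∩B| = 35 − 3 = 32.00.

32.00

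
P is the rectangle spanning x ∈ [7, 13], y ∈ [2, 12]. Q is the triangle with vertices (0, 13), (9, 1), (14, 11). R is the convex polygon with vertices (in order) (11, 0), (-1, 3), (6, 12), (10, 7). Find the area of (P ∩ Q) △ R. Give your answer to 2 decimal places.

79.69

|P ∩ Q| = 44.1369.
|(P ∩ Q) ∩ R| = 20.2222.
|(P ∩ Q) △ R| = 44.1369 + 76 − 40.4444 = 79.69.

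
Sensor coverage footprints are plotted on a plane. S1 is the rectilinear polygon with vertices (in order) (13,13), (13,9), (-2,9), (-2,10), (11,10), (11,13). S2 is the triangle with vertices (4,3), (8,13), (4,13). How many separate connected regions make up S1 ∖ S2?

2

S1 ∖ S2 splits into 2 disjoint pieces (area 12.4, area 6).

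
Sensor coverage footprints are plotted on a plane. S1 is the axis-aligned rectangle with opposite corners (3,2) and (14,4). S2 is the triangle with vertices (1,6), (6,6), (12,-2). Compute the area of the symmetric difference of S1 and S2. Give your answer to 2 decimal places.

|S1| = 22, |S2| = 20, |S1∩S2| = 6.25.
|S1 △ S2| = |S1| + |S2| − 2·|S1∩S2| = 22 + 20 − 12.5 = 29.50.

29.50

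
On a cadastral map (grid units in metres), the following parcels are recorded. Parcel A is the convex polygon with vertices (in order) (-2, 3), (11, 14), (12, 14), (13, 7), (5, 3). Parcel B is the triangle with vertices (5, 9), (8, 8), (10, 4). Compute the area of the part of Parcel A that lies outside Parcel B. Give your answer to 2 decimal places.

|Parcel A| = 74, |Parcel A∩Parcel B| = 4.6991.
|Parcel A ∖ Parcel B| = |Parcel A| − |Parcel A∩Parcel B| = 74 − 4.6991 = 69.30.

69.30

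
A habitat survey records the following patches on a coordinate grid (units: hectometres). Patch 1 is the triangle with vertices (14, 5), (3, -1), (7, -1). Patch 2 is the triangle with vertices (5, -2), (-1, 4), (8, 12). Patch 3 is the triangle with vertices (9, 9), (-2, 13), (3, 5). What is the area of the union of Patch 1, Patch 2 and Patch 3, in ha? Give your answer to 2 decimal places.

82.56

By inclusion–exclusion:
Individual areas: |Patch 1| = 12, |Patch 2| = 51, |Patch 3| = 34.
|Patch 1∩Patch 2| = 1.3377.
|Patch 1∩Patch 3| = 0.
|Patch 2∩Patch 3| = 13.1033.
|Patch 1∩Patch 2∩Patch 3| = 0.
|Patch 1 ∪ Patch 2 ∪ Patch 3| = 97 − 14.441 + 0 = 82.56.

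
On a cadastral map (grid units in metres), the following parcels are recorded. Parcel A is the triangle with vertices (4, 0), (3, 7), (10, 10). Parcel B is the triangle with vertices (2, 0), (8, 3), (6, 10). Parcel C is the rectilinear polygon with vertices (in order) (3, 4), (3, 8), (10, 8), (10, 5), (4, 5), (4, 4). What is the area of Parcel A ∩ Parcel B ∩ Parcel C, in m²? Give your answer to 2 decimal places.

7.29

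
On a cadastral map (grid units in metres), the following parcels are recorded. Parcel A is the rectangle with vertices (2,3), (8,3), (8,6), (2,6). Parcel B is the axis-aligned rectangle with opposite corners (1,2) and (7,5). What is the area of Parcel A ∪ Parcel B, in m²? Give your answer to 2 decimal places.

26.00

By inclusion–exclusion:
Individual areas: |Parcel A| = 18, |Parcel B| = 18.
|Parcel A∩Parcel B|: x∈[2,7], y∈[3,5] → 5·2 = 10.
|Parcel A ∪ Parcel B| = 36 − 10 = 26.00.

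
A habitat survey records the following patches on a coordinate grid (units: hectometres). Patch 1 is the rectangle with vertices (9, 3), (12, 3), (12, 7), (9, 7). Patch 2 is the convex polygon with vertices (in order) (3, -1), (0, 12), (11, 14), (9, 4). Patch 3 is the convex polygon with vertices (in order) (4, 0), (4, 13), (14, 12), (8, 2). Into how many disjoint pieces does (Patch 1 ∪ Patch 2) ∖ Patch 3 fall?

3

(Patch 1 ∪ Patch 2) ∖ Patch 3 splits into 3 disjoint pieces (area 8.6667, area 33.5795, area 4.8441).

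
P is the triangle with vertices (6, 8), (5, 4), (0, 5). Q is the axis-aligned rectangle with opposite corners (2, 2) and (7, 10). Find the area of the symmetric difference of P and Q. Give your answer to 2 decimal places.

32.30

|P| = 10.5, |Q| = 40, |P∩Q| = 9.1.
|P △ Q| = |P| + |Q| − 2·|P∩Q| = 10.5 + 40 − 18.2 = 32.30.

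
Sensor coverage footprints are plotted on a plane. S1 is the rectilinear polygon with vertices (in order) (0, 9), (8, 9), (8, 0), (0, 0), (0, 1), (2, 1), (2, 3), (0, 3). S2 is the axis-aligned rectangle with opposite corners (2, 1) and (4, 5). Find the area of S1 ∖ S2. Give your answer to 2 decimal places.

|S1| = 68, |S1∩S2| = 8.
|S1 ∖ S2| = |S1| − |S1∩S2| = 68 − 8 = 60.00.

60.00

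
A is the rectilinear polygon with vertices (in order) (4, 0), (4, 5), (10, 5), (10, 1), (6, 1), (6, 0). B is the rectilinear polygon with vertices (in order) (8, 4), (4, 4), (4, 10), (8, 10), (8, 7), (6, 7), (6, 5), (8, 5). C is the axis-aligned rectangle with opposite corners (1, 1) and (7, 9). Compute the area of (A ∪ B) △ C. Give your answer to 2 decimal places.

46.00

|A ∪ B| = 42.
|(A ∪ B) ∩ C| = 22.
|(A ∪ B) △ C| = 42 + 48 − 44 = 46.00.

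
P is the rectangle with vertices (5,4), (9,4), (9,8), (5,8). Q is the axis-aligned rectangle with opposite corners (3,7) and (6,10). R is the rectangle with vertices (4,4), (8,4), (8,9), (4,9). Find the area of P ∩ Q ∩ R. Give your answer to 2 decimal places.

The intersection is the polygon with vertices (6,8), (6,7), (5,7), (5,8).
By the shoelace formula its area is 1.00.

1.00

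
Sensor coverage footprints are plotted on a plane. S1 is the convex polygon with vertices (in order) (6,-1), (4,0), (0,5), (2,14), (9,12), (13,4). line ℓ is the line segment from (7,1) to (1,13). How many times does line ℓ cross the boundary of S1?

1

The segment meets the boundary at (1.538,11.923).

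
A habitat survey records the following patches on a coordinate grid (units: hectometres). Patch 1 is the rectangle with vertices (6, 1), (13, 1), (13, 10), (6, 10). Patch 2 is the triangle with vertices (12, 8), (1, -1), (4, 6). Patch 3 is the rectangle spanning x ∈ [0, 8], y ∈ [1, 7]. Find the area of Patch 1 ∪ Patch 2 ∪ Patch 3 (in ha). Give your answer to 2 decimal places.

100.59

By inclusion–exclusion:
Individual areas: |Patch 1| = 63, |Patch 2| = 25, |Patch 3| = 48.
|Patch 1∩Patch 2| = 10.2273.
|Patch 1∩Patch 3|: x∈[6,8], y∈[1,7] → 2·6 = 12.
|Patch 2∩Patch 3| = 18.8672.
|Patch 1∩Patch 2∩Patch 3| = 5.6818.
|Patch 1 ∪ Patch 2 ∪ Patch 3| = 136 − 41.0945 + 5.6818 = 100.59.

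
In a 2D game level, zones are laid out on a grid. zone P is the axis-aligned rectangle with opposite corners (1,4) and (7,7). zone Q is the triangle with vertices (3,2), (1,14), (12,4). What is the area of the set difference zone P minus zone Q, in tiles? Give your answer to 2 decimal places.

|zone P| = 18, |zone P∩zone Q| = 13.75.
|zone P ∖ zone Q| = |zone P| − |zone P∩zone Q| = 18 − 13.75 = 4.25.

4.25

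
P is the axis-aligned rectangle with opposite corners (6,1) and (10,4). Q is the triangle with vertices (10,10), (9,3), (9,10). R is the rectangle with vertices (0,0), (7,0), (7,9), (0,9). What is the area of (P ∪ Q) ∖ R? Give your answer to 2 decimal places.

|P ∪ Q| = 15.4286.
|(P ∪ Q) ∩ R| = 3.
|(P ∪ Q) ∖ R| = 15.4286 − 3 = 12.43.

12.43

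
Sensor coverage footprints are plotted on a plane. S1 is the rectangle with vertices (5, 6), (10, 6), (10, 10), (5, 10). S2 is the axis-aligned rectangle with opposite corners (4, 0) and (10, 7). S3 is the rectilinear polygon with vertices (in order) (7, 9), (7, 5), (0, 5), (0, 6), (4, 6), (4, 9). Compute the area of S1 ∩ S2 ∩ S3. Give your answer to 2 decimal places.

The intersection is the polygon with vertices (5,6), (5,7), (7,7), (7,6).
By the shoelace formula its area is 2.00.

2.00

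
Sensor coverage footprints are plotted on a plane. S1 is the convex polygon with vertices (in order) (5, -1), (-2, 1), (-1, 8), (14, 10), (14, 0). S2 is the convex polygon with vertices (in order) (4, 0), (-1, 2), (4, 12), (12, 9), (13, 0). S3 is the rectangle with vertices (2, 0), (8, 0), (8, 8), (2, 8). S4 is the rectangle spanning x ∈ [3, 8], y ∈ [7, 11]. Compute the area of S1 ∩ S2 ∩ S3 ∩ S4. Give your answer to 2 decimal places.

5.00

The intersection is the polygon with vertices (8,8), (8,7), (3,7), (3,8).
By the shoelace formula its area is 5.00.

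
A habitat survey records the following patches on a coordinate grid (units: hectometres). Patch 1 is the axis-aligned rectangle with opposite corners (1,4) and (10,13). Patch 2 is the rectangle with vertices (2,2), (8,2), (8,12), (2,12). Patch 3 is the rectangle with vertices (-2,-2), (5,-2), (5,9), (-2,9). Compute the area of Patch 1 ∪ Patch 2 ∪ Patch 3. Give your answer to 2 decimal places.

144.00

By inclusion–exclusion:
Individual areas: |Patch 1| = 81, |Patch 2| = 60, |Patch 3| = 77.
|Patch 1∩Patch 2|: x∈[2,8], y∈[4,12] → 6·8 = 48.
|Patch 1∩Patch 3|: x∈[1,5], y∈[4,9] → 4·5 = 20.
|Patch 2∩Patch 3|: x∈[2,5], y∈[2,9] → 3·7 = 21.
|Patch 1∩Patch 2∩Patch 3| = 15.
|Patch 1 ∪ Patch 2 ∪ Patch 3| = 218 − 89 + 15 = 144.00.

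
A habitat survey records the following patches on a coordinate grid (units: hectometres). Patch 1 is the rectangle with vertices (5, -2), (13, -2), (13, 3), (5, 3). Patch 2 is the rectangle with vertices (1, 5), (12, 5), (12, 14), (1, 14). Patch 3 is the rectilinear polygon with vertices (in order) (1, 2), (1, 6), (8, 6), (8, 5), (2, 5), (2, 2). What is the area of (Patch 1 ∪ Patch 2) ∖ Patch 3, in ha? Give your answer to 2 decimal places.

|Patch 1 ∪ Patch 2| = 139.
|(Patch 1 ∪ Patch 2) ∩ Patch 3| = 7.
|(Patch 1 ∪ Patch 2) ∖ Patch 3| = 139 − 7 = 132.00.

132.00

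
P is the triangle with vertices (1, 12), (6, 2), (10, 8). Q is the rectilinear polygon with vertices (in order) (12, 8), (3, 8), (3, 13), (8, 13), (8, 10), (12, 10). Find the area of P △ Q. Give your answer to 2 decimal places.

46.22

|P| = 35, |Q| = 33, |P∩Q| = 10.8889.
|P △ Q| = |P| + |Q| − 2·|P∩Q| = 35 + 33 − 21.7778 = 46.22.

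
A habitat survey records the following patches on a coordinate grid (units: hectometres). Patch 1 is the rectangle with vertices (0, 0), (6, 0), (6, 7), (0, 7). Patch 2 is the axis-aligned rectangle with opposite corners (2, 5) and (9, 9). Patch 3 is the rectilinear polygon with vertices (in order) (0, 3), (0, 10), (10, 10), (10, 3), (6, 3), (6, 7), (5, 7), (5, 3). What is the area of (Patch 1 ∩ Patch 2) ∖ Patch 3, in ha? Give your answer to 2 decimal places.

2.00

|Patch 1 ∩ Patch 2| = 8.
|(Patch 1 ∩ Patch 2) ∩ Patch 3| = 6.
|(Patch 1 ∩ Patch 2) ∖ Patch 3| = 8 − 6 = 2.00.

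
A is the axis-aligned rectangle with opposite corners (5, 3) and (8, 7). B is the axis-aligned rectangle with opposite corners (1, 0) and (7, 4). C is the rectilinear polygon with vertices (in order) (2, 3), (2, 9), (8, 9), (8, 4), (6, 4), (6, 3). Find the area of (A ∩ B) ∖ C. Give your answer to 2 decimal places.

1.00

|A ∩ B| = 2.
|(A ∩ B) ∩ C| = 1.
|(A ∩ B) ∖ C| = 2 − 1 = 1.00.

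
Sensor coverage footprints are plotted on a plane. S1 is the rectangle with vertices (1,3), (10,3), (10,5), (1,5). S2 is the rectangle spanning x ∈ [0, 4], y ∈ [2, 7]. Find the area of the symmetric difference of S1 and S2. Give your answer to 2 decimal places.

|S1∩S2|: x∈[1,4], y∈[3,5] → 3·2 = 6.
|S1 △ S2| = |S1| + |S2| − 2·|S1∩S2| = 18 + 20 − 12 = 26.00.

26.00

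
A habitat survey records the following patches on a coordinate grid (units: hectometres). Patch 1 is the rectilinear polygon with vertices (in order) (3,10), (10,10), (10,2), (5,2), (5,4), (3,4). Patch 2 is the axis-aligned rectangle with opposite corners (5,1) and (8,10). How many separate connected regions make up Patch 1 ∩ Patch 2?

1

Patch 1 ∩ Patch 2 is a single connected region.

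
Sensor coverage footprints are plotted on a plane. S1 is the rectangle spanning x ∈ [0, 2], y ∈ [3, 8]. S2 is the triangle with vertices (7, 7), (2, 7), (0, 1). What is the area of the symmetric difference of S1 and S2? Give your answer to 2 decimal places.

|S1| = 10, |S2| = 15, |S1∩S2| = 2.6667.
|S1 △ S2| = |S1| + |S2| − 2·|S1∩S2| = 10 + 15 − 5.3333 = 19.67.

19.67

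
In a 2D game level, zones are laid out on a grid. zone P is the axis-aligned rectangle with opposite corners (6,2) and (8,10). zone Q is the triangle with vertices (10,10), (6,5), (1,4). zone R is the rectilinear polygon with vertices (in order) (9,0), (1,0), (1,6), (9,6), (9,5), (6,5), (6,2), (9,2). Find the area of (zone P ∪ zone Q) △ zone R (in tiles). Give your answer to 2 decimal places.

|zone P ∪ zone Q| = 23.
|(zone P ∪ zone Q) ∩ zone R| = 6.5.
|(zone P ∪ zone Q) △ zone R| = 23 + 39 − 13 = 49.00.

49.00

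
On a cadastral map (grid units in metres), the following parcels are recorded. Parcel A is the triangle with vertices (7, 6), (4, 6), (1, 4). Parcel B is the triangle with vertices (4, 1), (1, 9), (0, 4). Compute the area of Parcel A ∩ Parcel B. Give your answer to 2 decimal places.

0.42

The intersection is the polygon with vertices (1,4), (2.5,5), (2.667,4.556).
By the shoelace formula its area is 0.42.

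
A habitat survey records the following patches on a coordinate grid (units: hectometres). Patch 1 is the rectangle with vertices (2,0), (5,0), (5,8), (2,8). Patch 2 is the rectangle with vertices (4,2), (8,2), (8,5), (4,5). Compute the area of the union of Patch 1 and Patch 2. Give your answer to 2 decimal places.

By inclusion–exclusion:
Individual areas: |Patch 1| = 24, |Patch 2| = 12.
|Patch 1∩Patch 2|: x∈[4,5], y∈[2,5] → 1·3 = 3.
|Patch 1 ∪ Patch 2| = 36 − 3 = 33.00.

33.00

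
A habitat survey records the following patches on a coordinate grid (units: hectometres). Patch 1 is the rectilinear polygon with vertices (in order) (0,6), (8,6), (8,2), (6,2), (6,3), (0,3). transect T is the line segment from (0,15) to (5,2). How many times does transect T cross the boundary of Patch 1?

2

The segment meets the boundary at (4.615,3), (3.462,6).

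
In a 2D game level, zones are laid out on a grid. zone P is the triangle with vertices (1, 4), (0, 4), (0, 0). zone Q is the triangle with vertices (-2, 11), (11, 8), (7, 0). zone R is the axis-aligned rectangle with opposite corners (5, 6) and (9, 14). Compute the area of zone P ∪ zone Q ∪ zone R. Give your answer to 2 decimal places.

By inclusion–exclusion:
Individual areas: |zone P| = 2, |zone Q| = 58, |zone R| = 32.
|zone P∩zone Q| = 0.
|zone P∩zone R| = 0.
|zone Q∩zone R| = 11.6923.
|zone P∩zone Q∩zone R| = 0.
|zone P ∪ zone Q ∪ zone R| = 92 − 11.6923 + 0 = 80.31.

80.31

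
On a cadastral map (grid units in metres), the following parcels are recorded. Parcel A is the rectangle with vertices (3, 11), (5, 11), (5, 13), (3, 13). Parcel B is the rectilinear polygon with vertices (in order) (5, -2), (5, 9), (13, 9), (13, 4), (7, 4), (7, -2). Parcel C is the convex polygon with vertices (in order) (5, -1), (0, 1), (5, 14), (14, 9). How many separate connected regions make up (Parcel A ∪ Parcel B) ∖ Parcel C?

(Parcel A ∪ Parcel B) ∖ Parcel C splits into 3 disjoint pieces (area 2.4615, area 4.2222, area 6.8056).

3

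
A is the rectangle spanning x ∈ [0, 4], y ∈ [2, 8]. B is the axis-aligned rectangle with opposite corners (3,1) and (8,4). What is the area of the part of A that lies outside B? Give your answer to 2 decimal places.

|A∩B|: x∈[3,4], y∈[2,4] → 1·2 = 2.
|A| = 24.
|A ∖ B| = |A| − |A∩B| = 24 − 2 = 22.00.

22.00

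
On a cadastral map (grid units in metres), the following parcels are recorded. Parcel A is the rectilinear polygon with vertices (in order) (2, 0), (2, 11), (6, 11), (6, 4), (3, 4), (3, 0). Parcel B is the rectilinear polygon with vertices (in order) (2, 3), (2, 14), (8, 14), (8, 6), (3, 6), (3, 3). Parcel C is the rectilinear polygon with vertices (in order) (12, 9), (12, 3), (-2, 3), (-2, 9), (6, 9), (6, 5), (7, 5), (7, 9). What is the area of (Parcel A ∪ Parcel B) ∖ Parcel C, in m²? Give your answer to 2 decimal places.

|Parcel A ∪ Parcel B| = 60.
|(Parcel A ∪ Parcel B) ∩ Parcel C| = 24.
|(Parcel A ∪ Parcel B) ∖ Parcel C| = 60 − 24 = 36.00.

36.00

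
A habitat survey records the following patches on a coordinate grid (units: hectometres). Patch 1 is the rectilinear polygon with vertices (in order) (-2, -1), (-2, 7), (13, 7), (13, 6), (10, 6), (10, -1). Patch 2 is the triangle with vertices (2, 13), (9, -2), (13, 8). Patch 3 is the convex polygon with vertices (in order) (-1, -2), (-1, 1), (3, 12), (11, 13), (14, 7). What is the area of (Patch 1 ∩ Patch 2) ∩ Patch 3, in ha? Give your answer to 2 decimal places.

The region (Patch 1 ∩ Patch 2) ∩ Patch 3 is the polygon with vertices (12.2,6), (10,6), (10,4.6), (6.812,2.688), (4.8,7), (12.6,7).
By the shoelace formula its area is 17.44.

17.44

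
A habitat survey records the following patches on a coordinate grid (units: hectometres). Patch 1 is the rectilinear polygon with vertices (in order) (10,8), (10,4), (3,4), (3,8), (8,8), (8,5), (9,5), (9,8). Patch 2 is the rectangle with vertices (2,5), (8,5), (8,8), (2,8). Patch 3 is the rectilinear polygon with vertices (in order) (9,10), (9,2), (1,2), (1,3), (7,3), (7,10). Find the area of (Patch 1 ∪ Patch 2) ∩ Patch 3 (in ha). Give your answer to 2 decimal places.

|Patch 1 ∪ Patch 2| = 28.
|(Patch 1 ∪ Patch 2) ∩ Patch 3| = 5.00.

5.00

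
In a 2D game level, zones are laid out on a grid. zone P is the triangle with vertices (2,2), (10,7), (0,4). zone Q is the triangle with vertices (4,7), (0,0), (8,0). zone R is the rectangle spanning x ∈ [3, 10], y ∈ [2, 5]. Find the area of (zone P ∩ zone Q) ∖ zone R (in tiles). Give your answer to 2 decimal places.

|zone P ∩ zone Q| = 6.7121.
|(zone P ∩ zone Q) ∩ zone R| = 3.8635.
|(zone P ∩ zone Q) ∖ zone R| = 6.7121 − 3.8635 = 2.85.

2.85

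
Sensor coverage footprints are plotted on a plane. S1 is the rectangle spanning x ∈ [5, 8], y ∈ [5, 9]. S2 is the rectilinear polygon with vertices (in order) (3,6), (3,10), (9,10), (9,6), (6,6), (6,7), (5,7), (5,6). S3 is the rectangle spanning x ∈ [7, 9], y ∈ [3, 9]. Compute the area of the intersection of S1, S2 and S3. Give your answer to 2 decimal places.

3.00

The intersection is the polygon with vertices (8,9), (8,6), (7,6), (7,9).
By the shoelace formula its area is 3.00.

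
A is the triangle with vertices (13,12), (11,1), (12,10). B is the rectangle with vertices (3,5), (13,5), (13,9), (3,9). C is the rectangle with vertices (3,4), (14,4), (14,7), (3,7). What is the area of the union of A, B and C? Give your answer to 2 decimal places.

By inclusion–exclusion:
Individual areas: |A| = 3.5, |B| = 40, |C| = 33.
|A∩B| = 1.697.
|A∩C| = 0.9545.
|B∩C|: x∈[3,13], y∈[5,7] → 10·2 = 20.
|A∩B∩C| = 0.7071.
|A ∪ B ∪ C| = 76.5 − 22.6515 + 0.7071 = 54.56.

54.56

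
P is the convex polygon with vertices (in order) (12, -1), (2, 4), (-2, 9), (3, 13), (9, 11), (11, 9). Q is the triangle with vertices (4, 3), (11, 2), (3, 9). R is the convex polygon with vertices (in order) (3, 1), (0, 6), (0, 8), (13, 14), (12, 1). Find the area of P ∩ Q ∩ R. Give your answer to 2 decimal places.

The intersection is the polygon with vertices (11,2), (4,3), (3,9).
By the shoelace formula its area is 20.50.

20.50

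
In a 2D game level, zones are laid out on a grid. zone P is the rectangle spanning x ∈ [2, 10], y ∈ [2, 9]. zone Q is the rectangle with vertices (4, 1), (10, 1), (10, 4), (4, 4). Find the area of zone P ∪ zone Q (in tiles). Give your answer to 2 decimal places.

62.00

By inclusion–exclusion:
Individual areas: |zone P| = 56, |zone Q| = 18.
|zone P∩zone Q|: x∈[4,10], y∈[2,4] → 6·2 = 12.
|zone P ∪ zone Q| = 74 − 12 = 62.00.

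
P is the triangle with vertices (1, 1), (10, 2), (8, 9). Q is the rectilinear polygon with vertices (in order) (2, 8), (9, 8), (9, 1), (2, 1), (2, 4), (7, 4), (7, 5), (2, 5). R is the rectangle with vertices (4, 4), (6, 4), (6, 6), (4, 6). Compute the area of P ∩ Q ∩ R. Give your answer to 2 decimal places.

1.06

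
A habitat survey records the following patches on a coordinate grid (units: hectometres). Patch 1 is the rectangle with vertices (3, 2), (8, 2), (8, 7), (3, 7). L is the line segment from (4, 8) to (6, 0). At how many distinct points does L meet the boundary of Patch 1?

2

The segment meets the boundary at (5.5,2), (4.25,7).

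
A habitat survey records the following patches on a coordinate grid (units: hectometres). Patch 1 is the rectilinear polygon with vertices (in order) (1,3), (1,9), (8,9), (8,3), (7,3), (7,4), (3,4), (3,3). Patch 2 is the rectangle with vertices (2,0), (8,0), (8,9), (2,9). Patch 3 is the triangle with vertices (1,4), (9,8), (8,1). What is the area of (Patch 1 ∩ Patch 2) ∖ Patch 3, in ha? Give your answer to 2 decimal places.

|Patch 1 ∩ Patch 2| = 32.
|(Patch 1 ∩ Patch 2) ∩ Patch 3| = 13.6429.
|(Patch 1 ∩ Patch 2) ∖ Patch 3| = 32 − 13.6429 = 18.36.

18.36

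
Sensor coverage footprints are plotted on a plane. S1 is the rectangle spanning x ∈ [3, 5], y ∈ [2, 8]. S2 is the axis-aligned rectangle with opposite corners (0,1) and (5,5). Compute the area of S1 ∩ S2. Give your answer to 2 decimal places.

|S1∩S2|: x∈[3,5], y∈[2,5] → 2·3 = 6.

6.00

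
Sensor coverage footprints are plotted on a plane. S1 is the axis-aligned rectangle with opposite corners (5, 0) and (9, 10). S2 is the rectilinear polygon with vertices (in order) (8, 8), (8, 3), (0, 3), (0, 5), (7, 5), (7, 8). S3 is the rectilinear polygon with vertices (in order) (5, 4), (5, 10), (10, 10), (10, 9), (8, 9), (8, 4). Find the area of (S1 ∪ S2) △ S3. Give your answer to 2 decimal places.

|S1 ∪ S2| = 50.
|(S1 ∪ S2) ∩ S3| = 19.
|(S1 ∪ S2) △ S3| = 50 + 20 − 38 = 32.00.

32.00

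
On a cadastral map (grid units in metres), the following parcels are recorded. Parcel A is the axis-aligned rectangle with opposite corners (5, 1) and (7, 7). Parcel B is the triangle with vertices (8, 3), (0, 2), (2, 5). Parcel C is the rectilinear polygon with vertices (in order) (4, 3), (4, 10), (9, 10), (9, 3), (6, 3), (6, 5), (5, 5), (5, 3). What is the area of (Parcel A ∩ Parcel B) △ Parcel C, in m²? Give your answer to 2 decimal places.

|Parcel A ∩ Parcel B| = 1.8333.
|(Parcel A ∩ Parcel B) ∩ Parcel C| = 0.5.
|(Parcel A ∩ Parcel B) △ Parcel C| = 1.8333 + 33 − 1 = 33.83.

33.83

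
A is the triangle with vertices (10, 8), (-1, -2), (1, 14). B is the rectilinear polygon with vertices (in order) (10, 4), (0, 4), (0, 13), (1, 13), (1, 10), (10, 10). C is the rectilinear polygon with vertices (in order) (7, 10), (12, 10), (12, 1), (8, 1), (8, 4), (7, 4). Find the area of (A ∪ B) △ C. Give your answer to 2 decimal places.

98.86

|A ∪ B| = 92.8625.
|(A ∪ B) ∩ C| = 18.
|(A ∪ B) △ C| = 92.8625 + 42 − 36 = 98.86.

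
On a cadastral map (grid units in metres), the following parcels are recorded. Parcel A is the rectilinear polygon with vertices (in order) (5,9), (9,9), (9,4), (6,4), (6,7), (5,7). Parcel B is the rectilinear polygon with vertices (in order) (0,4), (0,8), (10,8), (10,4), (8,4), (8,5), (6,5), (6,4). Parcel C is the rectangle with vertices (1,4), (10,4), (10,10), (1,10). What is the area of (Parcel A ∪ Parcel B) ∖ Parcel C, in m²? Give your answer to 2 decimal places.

4.00

|Parcel A ∪ Parcel B| = 44.
|(Parcel A ∪ Parcel B) ∩ Parcel C| = 40.
|(Parcel A ∪ Parcel B) ∖ Parcel C| = 44 − 40 = 4.00.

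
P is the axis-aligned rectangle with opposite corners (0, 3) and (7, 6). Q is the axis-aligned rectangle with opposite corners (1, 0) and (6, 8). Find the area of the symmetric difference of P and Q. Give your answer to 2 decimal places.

31.00

|P∩Q|: x∈[1,6], y∈[3,6] → 5·3 = 15.
|P △ Q| = |P| + |Q| − 2·|P∩Q| = 21 + 40 − 30 = 31.00.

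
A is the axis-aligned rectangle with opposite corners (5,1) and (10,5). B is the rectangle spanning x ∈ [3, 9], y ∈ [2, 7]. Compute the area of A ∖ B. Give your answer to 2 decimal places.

8.00

|A∩B|: x∈[5,9], y∈[2,5] → 4·3 = 12.
|A| = 20.
|A ∖ B| = |A| − |A∩B| = 20 − 12 = 8.00.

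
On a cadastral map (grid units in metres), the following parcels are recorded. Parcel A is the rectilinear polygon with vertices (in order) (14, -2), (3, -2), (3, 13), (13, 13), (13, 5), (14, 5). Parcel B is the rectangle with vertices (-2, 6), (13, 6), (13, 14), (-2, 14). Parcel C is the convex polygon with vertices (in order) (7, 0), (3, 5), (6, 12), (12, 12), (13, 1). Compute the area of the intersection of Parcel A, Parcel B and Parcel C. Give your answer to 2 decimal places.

The intersection is the polygon with vertices (3.429,6), (6,12), (12,12), (12.546,6).
By the shoelace formula its area is 45.35.

45.35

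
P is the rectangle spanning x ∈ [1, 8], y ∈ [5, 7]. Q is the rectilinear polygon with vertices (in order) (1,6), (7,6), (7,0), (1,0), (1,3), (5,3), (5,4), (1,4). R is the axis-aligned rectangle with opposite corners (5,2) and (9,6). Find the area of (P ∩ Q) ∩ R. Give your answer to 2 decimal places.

2.00

The region (P ∩ Q) ∩ R is the polygon with vertices (7,6), (7,5), (5,5), (5,6).
By the shoelace formula its area is 2.00.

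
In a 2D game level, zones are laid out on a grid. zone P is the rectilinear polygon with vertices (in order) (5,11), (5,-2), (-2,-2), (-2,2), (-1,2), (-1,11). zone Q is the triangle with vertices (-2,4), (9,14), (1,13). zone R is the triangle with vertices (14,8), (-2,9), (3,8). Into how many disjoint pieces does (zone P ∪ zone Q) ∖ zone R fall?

(zone P ∪ zone Q) ∖ zone R splits into 2 disjoint pieces (area 66.6455, area 29.4394).

2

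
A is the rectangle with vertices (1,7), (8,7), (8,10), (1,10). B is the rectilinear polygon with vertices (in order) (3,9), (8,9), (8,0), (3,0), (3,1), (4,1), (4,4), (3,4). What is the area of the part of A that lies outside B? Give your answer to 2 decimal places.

|A| = 21, |A∩B| = 10.
|A ∖ B| = |A| − |A∩B| = 21 − 10 = 11.00.

11.00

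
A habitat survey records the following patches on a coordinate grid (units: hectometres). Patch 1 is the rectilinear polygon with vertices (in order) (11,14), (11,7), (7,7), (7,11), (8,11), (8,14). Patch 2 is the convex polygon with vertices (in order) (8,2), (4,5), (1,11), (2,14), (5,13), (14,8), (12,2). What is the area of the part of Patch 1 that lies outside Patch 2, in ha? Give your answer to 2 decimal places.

10.50

|Patch 1| = 25, |Patch 1∩Patch 2| = 14.5.
|Patch 1 ∖ Patch 2| = |Patch 1| − |Patch 1∩Patch 2| = 25 − 14.5 = 10.50.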